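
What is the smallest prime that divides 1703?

13

1703 is odd.
Digit sum 11, not divisible by 3.
Ends in 3: not divisible by 5.
7: 1703 = 7·243 + 2
11: 1703 = 11·154 + 9
13: 1703 = 13·131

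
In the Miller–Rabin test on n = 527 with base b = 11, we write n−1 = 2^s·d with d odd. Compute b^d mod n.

527 − 1 = 526 = 2^1 · 263, so d = 263.
11^1 ≡ 11 (mod 527)
11^2 ≡ 11^2 = 121 ≡ 121 (mod 527)
11^4 ≡ 121^2 = 14641 ≡ 412 (mod 527)
11^8 ≡ 412^2 = 169744 ≡ 50 (mod 527)
11^16 ≡ 50^2 = 2500 ≡ 392 (mod 527)
11^32 ≡ 392^2 = 153664 ≡ 307 (mod 527)
11^64 ≡ 307^2 = 94249 ≡ 443 (mod 527)
11^128 ≡ 443^2 = 196249 ≡ 205 (mod 527)
11^256 ≡ 205^2 = 42025 ≡ 392 (mod 527)
263 = 256 + 4 + 2 + 1 in binary powers of 2.
So 11^263 ≡ 392 · 412 · 121 · 11 ≡ 105 (mod 527).
Squaring chain: 105; never reaches −1, so base 11 is a Miller–Rabin witness that 527 is composite.

105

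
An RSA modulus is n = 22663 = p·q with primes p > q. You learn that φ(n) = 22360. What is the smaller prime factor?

131

φ(n) = (p−1)(q−1) = n − (p+q) + 1, so p + q = 22663 − 22360 + 1 = 304.
p and q are the roots of t² − 304t + 22663 = 0.
Discriminant: 304² − 4·22663 = 92416 − 90652 = 1764; √1764 = 42.
q = (304 − 42)/2 = 131, p = (304 + 42)/2 = 173.
Check: 131 · 173 = 22663.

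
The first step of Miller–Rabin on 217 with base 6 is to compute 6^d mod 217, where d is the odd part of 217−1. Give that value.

217 − 1 = 216 = 2^3 · 27, so d = 27.
6^1 ≡ 6 (mod 217)
6^2 ≡ 6^2 = 36 ≡ 36 (mod 217)
6^4 ≡ 36^2 = 1296 ≡ 211 (mod 217)
6^8 ≡ 211^2 = 44521 ≡ 36 (mod 217)
6^16 ≡ 36^2 = 1296 ≡ 211 (mod 217)
27 = 16 + 8 + 2 + 1 in binary powers of 2.
So 6^27 ≡ 211 · 36 · 36 · 6 ≡ 216 (mod 217).
Since 6^d ≡ 216 (mod 217), base 6 does not prove 217 composite.

216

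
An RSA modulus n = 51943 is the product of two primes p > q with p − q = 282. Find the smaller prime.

127

Since p = q + 282, we have 51943 = q(q + 282), so q² + 282q − 51943 = 0.
Discriminant: 282² + 4·51943 = 79524 + 207772 = 287296; √287296 = 536.
q = (−282 + 536)/2 = 127, and p = q + 282 = 409.
Check: 127 · 409 = 51943.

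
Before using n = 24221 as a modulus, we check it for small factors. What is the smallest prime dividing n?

24221 is odd.
Digit sum 11, not divisible by 3.
Ends in 1: not divisible by 5.
7: 24221 = 7·3460 + 1
11: 24221 = 11·2201 + 10
13: 24221 = 13·1863 + 2
17: 24221 = 17·1424 + 13
19: 24221 = 19·1274 + 15
23: 24221 = 23·1053 + 2
29: 24221 = 29·835 + 6
31: 24221 = 31·781 + 10
37: 24221 = 37·654 + 23
41: 24221 = 41·590 + 31
43: 24221 = 43·563 + 12
47: 24221 = 47·515 + 16
53: 24221 = 53·457

53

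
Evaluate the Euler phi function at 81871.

74520

Factor: 81871 = 19 · 31 · 139.
φ(81871) = (19−1) · (31−1) · (139−1) = 18 · 30 · 138 = 74520.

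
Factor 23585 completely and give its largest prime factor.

89

23585 = 5 · 4717
4717 = 53 · 89
89 is prime.
So 23585 = 5 · 53 · 89; the largest prime factor is 89.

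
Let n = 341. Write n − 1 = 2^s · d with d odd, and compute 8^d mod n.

32

341 − 1 = 340 = 2^2 · 85, so d = 85.
8^1 ≡ 8 (mod 341)
8^2 ≡ 8^2 = 64 ≡ 64 (mod 341)
8^4 ≡ 64^2 = 4096 ≡ 4 (mod 341)
8^8 ≡ 4^2 = 16 ≡ 16 (mod 341)
8^16 ≡ 16^2 = 256 ≡ 256 (mod 341)
8^32 ≡ 256^2 = 65536 ≡ 64 (mod 341)
8^64 ≡ 64^2 = 4096 ≡ 4 (mod 341)
85 = 64 + 16 + 4 + 1 in binary powers of 2.
So 8^85 ≡ 4 · 256 · 4 · 8 ≡ 32 (mod 341).
Squaring chain: 32 → 1; never reaches −1, so base 8 is a Miller–Rabin witness that 341 is composite.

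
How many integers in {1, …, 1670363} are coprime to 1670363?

Factor: 1670363 = 61 · 139 · 197.
φ(1670363) = (61−1) · (139−1) · (197−1) = 60 · 138 · 196 = 1622880.

1622880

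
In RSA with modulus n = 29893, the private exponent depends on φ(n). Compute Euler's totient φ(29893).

Factor: 29893 = 167 · 179.
φ(29893) = (167−1) · (179−1) = 166 · 178 = 29548.

29548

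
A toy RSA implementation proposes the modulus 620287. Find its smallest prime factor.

23

620287 is odd.
Digit sum 25, not divisible by 3.
Ends in 7: not divisible by 5.
7: 620287 = 7·88612 + 3
11: 620287 = 11·56389 + 8
13: 620287 = 13·47714 + 5
17: 620287 = 17·36487 + 8
19: 620287 = 19·32646 + 13
23: 620287 = 23·26969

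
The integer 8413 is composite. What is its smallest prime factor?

8413 is odd.
Digit sum 16, not divisible by 3.
Ends in 3: not divisible by 5.
7: 8413 = 7·1201 + 6
11: 8413 = 11·764 + 9
13: 8413 = 13·647 + 2
17: 8413 = 17·494 + 15
19: 8413 = 19·442 + 15
23: 8413 = 23·365 + 18
29: 8413 = 29·290 + 3
31: 8413 = 31·271 + 12
37: 8413 = 37·227 + 14
41: 8413 = 41·205 + 8
43: 8413 = 43·195 + 28
47: 8413 = 47·179

47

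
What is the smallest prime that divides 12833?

41

12833 is odd.
Digit sum 17, not divisible by 3.
Ends in 3: not divisible by 5.
7: 12833 = 7·1833 + 2
11: 12833 = 11·1166 + 7
13: 12833 = 13·987 + 2
17: 12833 = 17·754 + 15
19: 12833 = 19·675 + 8
23: 12833 = 23·557 + 22
29: 12833 = 29·442 + 15
31: 12833 = 31·413 + 30
37: 12833 = 37·346 + 31
41: 12833 = 41·313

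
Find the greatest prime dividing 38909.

38909 = 13 · 2993
2993 = 41 · 73
73 is prime.
So 38909 = 13 · 41 · 73; the largest prime factor is 73.

73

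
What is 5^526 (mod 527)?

253

5^1 ≡ 5 (mod 527)
5^2 ≡ 5^2 = 25 ≡ 25 (mod 527)
5^4 ≡ 25^2 = 625 ≡ 98 (mod 527)
5^8 ≡ 98^2 = 9604 ≡ 118 (mod 527)
5^16 ≡ 118^2 = 13924 ≡ 222 (mod 527)
5^32 ≡ 222^2 = 49284 ≡ 273 (mod 527)
5^64 ≡ 273^2 = 74529 ≡ 222 (mod 527)
5^128 ≡ 222^2 = 49284 ≡ 273 (mod 527)
5^256 ≡ 273^2 = 74529 ≡ 222 (mod 527)
5^512 ≡ 222^2 = 49284 ≡ 273 (mod 527)
526 = 512 + 8 + 4 + 2 in binary powers of 2.
So 5^526 ≡ 273 · 118 · 98 · 25 ≡ 253 (mod 527).
Since 253 ≠ 1, base 5 is a Fermat witness: 527 is composite.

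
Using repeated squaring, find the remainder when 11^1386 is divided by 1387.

1141

11^1 ≡ 11 (mod 1387)
11^2 ≡ 11^2 = 121 ≡ 121 (mod 1387)
11^4 ≡ 121^2 = 14641 ≡ 771 (mod 1387)
11^8 ≡ 771^2 = 594441 ≡ 805 (mod 1387)
11^16 ≡ 805^2 = 648025 ≡ 296 (mod 1387)
11^32 ≡ 296^2 = 87616 ≡ 235 (mod 1387)
11^64 ≡ 235^2 = 55225 ≡ 1132 (mod 1387)
11^128 ≡ 1132^2 = 1281424 ≡ 1223 (mod 1387)
11^256 ≡ 1223^2 = 1495729 ≡ 543 (mod 1387)
11^512 ≡ 543^2 = 294849 ≡ 805 (mod 1387)
11^1024 ≡ 805^2 = 648025 ≡ 296 (mod 1387)
1386 = 1024 + 256 + 64 + 32 + 8 + 2 in binary powers of 2.
So 11^1386 ≡ 296 · 543 · 1132 · 235 · 805 · 121 ≡ 1141 (mod 1387).
Since 1141 ≠ 1, base 11 is a Fermat witness: 1387 is composite.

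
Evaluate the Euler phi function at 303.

Factor: 303 = 3 · 101.
φ(303) = (3−1) · (101−1) = 2 · 100 = 200.

200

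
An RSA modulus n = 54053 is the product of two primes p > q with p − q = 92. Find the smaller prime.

191

Since p = q + 92, we have 54053 = q(q + 92), so q² + 92q − 54053 = 0.
Discriminant: 92² + 4·54053 = 8464 + 216212 = 224676; √224676 = 474.
q = (−92 + 474)/2 = 191, and p = q + 92 = 283.
Check: 191 · 283 = 54053.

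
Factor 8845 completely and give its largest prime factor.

61

8845 = 5 · 1769
1769 = 29 · 61
61 is prime.
So 8845 = 5 · 29 · 61; the largest prime factor is 61.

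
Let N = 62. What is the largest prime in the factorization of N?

62 = 2 · 31
31 is prime.
So 62 = 2 · 31; the largest prime factor is 31.

31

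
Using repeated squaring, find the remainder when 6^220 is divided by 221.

6^1 ≡ 6 (mod 221)
6^2 ≡ 6^2 = 36 ≡ 36 (mod 221)
6^4 ≡ 36^2 = 1296 ≡ 191 (mod 221)
6^8 ≡ 191^2 = 36481 ≡ 16 (mod 221)
6^16 ≡ 16^2 = 256 ≡ 35 (mod 221)
6^32 ≡ 35^2 = 1225 ≡ 120 (mod 221)
6^64 ≡ 120^2 = 14400 ≡ 35 (mod 221)
6^128 ≡ 35^2 = 1225 ≡ 120 (mod 221)
220 = 128 + 64 + 16 + 8 + 4 in binary powers of 2.
So 6^220 ≡ 120 · 35 · 35 · 16 · 191 ≡ 217 (mod 221).
Since 217 ≠ 1, base 6 is a Fermat witness: 221 is composite.

217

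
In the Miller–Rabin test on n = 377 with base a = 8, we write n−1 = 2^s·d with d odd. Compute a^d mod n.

377 − 1 = 376 = 2^3 · 47, so d = 47.
8^1 ≡ 8 (mod 377)
8^2 ≡ 8^2 = 64 ≡ 64 (mod 377)
8^4 ≡ 64^2 = 4096 ≡ 326 (mod 377)
8^8 ≡ 326^2 = 106276 ≡ 339 (mod 377)
8^16 ≡ 339^2 = 114921 ≡ 313 (mod 377)
8^32 ≡ 313^2 = 97969 ≡ 326 (mod 377)
47 = 32 + 8 + 4 + 2 + 1 in binary powers of 2.
So 8^47 ≡ 326 · 339 · 326 · 64 · 8 ≡ 31 (mod 377).
Squaring chain: 31 → 207 → 248; never reaches −1, so base 8 is a Miller–Rabin witness that 377 is composite.

31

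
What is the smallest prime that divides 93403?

23

93403 is odd.
Digit sum 19, not divisible by 3.
Ends in 3: not divisible by 5.
7: 93403 = 7·13343 + 2
11: 93403 = 11·8491 + 2
13: 93403 = 13·7184 + 11
17: 93403 = 17·5494 + 5
19: 93403 = 19·4915 + 18
23: 93403 = 23·4061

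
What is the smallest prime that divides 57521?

57521 is odd.
Digit sum 20, not divisible by 3.
Ends in 1: not divisible by 5.
7: 57521 = 7·8217 + 2
11: 57521 = 11·5229 + 2
13: 57521 = 13·4424 + 9
17: 57521 = 17·3383 + 10
19: 57521 = 19·3027 + 8
23: 57521 = 23·2500 + 21
29: 57521 = 29·1983 + 14
31: 57521 = 31·1855 + 16
37: 57521 = 37·1554 + 23
41: 57521 = 41·1402 + 39
43: 57521 = 43·1337 + 30
47: 57521 = 47·1223 + 40
53: 57521 = 53·1085 + 16
59: 57521 = 59·974 + 55
61: 57521 = 61·942 + 59
67: 57521 = 67·858 + 35
71: 57521 = 71·810 + 11
73: 57521 = 73·787 + 70
79: 57521 = 79·728 + 9
83: 57521 = 83·693 + 2
89: 57521 = 89·646 + 27
97: 57521 = 97·593

97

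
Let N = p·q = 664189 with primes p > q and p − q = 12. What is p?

Since p = q + 12, we have 664189 = q(q + 12), so q² + 12q − 664189 = 0.
Discriminant: 12² + 4·664189 = 144 + 2656756 = 2656900; √2656900 = 1630.
q = (−12 + 1630)/2 = 809, and p = q + 12 = 821.
Check: 809 · 821 = 664189.

821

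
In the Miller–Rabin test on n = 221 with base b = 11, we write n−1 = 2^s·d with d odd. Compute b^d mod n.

221 − 1 = 220 = 2^2 · 55, so d = 55.
11^1 ≡ 11 (mod 221)
11^2 ≡ 11^2 = 121 ≡ 121 (mod 221)
11^4 ≡ 121^2 = 14641 ≡ 55 (mod 221)
11^8 ≡ 55^2 = 3025 ≡ 152 (mod 221)
11^16 ≡ 152^2 = 23104 ≡ 120 (mod 221)
11^32 ≡ 120^2 = 14400 ≡ 35 (mod 221)
55 = 32 + 16 + 4 + 2 + 1 in binary powers of 2.
So 11^55 ≡ 35 · 120 · 55 · 121 · 11 ≡ 54 (mod 221).
Squaring chain: 54 → 43; never reaches −1, so base 11 is a Miller–Rabin witness that 221 is composite.

54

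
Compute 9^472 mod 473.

444

9^1 ≡ 9 (mod 473)
9^2 ≡ 9^2 = 81 ≡ 81 (mod 473)
9^4 ≡ 81^2 = 6561 ≡ 412 (mod 473)
9^8 ≡ 412^2 = 169744 ≡ 410 (mod 473)
9^16 ≡ 410^2 = 168100 ≡ 185 (mod 473)
9^32 ≡ 185^2 = 34225 ≡ 169 (mod 473)
9^64 ≡ 169^2 = 28561 ≡ 181 (mod 473)
9^128 ≡ 181^2 = 32761 ≡ 124 (mod 473)
9^256 ≡ 124^2 = 15376 ≡ 240 (mod 473)
472 = 256 + 128 + 64 + 16 + 8 in binary powers of 2.
So 9^472 ≡ 240 · 124 · 181 · 185 · 410 ≡ 444 (mod 473).
Since 444 ≠ 1, base 9 is a Fermat witness: 473 is composite.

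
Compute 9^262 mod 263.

9^1 ≡ 9 (mod 263)
9^2 ≡ 9^2 = 81 ≡ 81 (mod 263)
9^4 ≡ 81^2 = 6561 ≡ 249 (mod 263)
9^8 ≡ 249^2 = 62001 ≡ 196 (mod 263)
9^16 ≡ 196^2 = 38416 ≡ 18 (mod 263)
9^32 ≡ 18^2 = 324 ≡ 61 (mod 263)
9^64 ≡ 61^2 = 3721 ≡ 39 (mod 263)
9^128 ≡ 39^2 = 1521 ≡ 206 (mod 263)
9^256 ≡ 206^2 = 42436 ≡ 93 (mod 263)
262 = 256 + 4 + 2 in binary powers of 2.
So 9^262 ≡ 93 · 249 · 81 ≡ 1 (mod 263).
Since the result is 1, base 9 gives no evidence that 263 is composite.

1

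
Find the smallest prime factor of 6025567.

79

6025567 is odd.
Digit sum 31, not divisible by 3.
Ends in 7: not divisible by 5.
7: 6025567 = 7·860795 + 2
11: 6025567 = 11·547778 + 9
13: 6025567 = 13·463505 + 2
17: 6025567 = 17·354445 + 2
19: 6025567 = 19·317135 + 2
23: 6025567 = 23·261981 + 4
29: 6025567 = 29·207778 + 5
31: 6025567 = 31·194373 + 4
37: 6025567 = 37·162853 + 6
41: 6025567 = 41·146965 + 2
43: 6025567 = 43·140129 + 20
47: 6025567 = 47·128203 + 26
53: 6025567 = 53·113689 + 50
59: 6025567 = 59·102128 + 15
61: 6025567 = 61·98779 + 48
67: 6025567 = 67·89933 + 56
71: 6025567 = 71·84867 + 10
73: 6025567 = 73·82542 + 1
79: 6025567 = 79·76273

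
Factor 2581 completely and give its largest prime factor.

2581 = 29 · 89
89 is prime.
So 2581 = 29 · 89; the largest prime factor is 89.

89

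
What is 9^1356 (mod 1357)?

1051

9^1 ≡ 9 (mod 1357)
9^2 ≡ 9^2 = 81 ≡ 81 (mod 1357)
9^4 ≡ 81^2 = 6561 ≡ 1133 (mod 1357)
9^8 ≡ 1133^2 = 1283689 ≡ 1324 (mod 1357)
9^16 ≡ 1324^2 = 1752976 ≡ 1089 (mod 1357)
9^32 ≡ 1089^2 = 1185921 ≡ 1260 (mod 1357)
9^64 ≡ 1260^2 = 1587600 ≡ 1267 (mod 1357)
9^128 ≡ 1267^2 = 1605289 ≡ 1315 (mod 1357)
9^256 ≡ 1315^2 = 1729225 ≡ 407 (mod 1357)
9^512 ≡ 407^2 = 165649 ≡ 95 (mod 1357)
9^1024 ≡ 95^2 = 9025 ≡ 883 (mod 1357)
1356 = 1024 + 256 + 64 + 8 + 4 in binary powers of 2.
So 9^1356 ≡ 883 · 407 · 1267 · 1324 · 1133 ≡ 1051 (mod 1357).
Since 1051 ≠ 1, base 9 is a Fermat witness: 1357 is composite.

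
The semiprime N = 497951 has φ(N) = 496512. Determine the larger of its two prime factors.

863

φ(n) = (p−1)(q−1) = n − (p+q) + 1, so p + q = 497951 − 496512 + 1 = 1440.
p and q are the roots of t² − 1440t + 497951 = 0.
Discriminant: 1440² − 4·497951 = 2073600 − 1991804 = 81796; √81796 = 286.
q = (1440 − 286)/2 = 577, p = (1440 + 286)/2 = 863.
Check: 577 · 863 = 497951.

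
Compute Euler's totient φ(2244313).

2191200

Factor: 2244313 = 89 · 151 · 167.
φ(2244313) = (89−1) · (151−1) · (167−1) = 88 · 150 · 166 = 2191200.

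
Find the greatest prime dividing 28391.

89

28391 = 11 · 2581
2581 = 29 · 89
89 is prime.
So 28391 = 11 · 29 · 89; the largest prime factor is 89.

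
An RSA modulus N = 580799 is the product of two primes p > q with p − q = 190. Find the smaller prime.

Since p = q + 190, we have 580799 = q(q + 190), so q² + 190q − 580799 = 0.
Discriminant: 190² + 4·580799 = 36100 + 2323196 = 2359296; √2359296 = 1536.
q = (−190 + 1536)/2 = 673, and p = q + 190 = 863.
Check: 673 · 863 = 580799.

673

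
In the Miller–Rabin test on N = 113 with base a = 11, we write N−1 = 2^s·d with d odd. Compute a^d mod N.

113 − 1 = 112 = 2^4 · 7, so d = 7.
11^1 ≡ 11 (mod 113)
11^2 ≡ 11^2 = 121 ≡ 8 (mod 113)
11^4 ≡ 8^2 = 64 ≡ 64 (mod 113)
7 = 4 + 2 + 1 in binary powers of 2.
So 11^7 ≡ 64 · 8 · 11 ≡ 95 (mod 113).
Squaring chain: 95 → 98 → 112 → 1; reaches −1, so base 11 does not prove 113 composite.

95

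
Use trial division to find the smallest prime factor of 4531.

4531 is odd.
Digit sum 13, not divisible by 3.
Ends in 1: not divisible by 5.
7: 4531 = 7·647 + 2
11: 4531 = 11·411 + 10
13: 4531 = 13·348 + 7
17: 4531 = 17·266 + 9
19: 4531 = 19·238 + 9
23: 4531 = 23·197

23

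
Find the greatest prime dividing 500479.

71

500479 = 7 · 71497
71497 = 19 · 3763
3763 = 53 · 71
71 is prime.
So 500479 = 7 · 19 · 53 · 71; the largest prime factor is 71.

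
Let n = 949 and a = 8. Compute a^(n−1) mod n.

8^1 ≡ 8 (mod 949)
8^2 ≡ 8^2 = 64 ≡ 64 (mod 949)
8^4 ≡ 64^2 = 4096 ≡ 300 (mod 949)
8^8 ≡ 300^2 = 90000 ≡ 794 (mod 949)
8^16 ≡ 794^2 = 630436 ≡ 300 (mod 949)
8^32 ≡ 300^2 = 90000 ≡ 794 (mod 949)
8^64 ≡ 794^2 = 630436 ≡ 300 (mod 949)
8^128 ≡ 300^2 = 90000 ≡ 794 (mod 949)
8^256 ≡ 794^2 = 630436 ≡ 300 (mod 949)
8^512 ≡ 300^2 = 90000 ≡ 794 (mod 949)
948 = 512 + 256 + 128 + 32 + 16 + 4 in binary powers of 2.
So 8^948 ≡ 794 · 300 · 794 · 794 · 300 · 300 ≡ 1 (mod 949).
Since the result is 1, base 8 gives no evidence that 949 is composite.

1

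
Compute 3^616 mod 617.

1

3^1 ≡ 3 (mod 617)
3^2 ≡ 3^2 = 9 ≡ 9 (mod 617)
3^4 ≡ 9^2 = 81 ≡ 81 (mod 617)
3^8 ≡ 81^2 = 6561 ≡ 391 (mod 617)
3^16 ≡ 391^2 = 152881 ≡ 482 (mod 617)
3^32 ≡ 482^2 = 232324 ≡ 332 (mod 617)
3^64 ≡ 332^2 = 110224 ≡ 398 (mod 617)
3^128 ≡ 398^2 = 158404 ≡ 452 (mod 617)
3^256 ≡ 452^2 = 204304 ≡ 77 (mod 617)
3^512 ≡ 77^2 = 5929 ≡ 376 (mod 617)
616 = 512 + 64 + 32 + 8 in binary powers of 2.
So 3^616 ≡ 376 · 398 · 332 · 391 ≡ 1 (mod 617).
Since the result is 1, base 3 gives no evidence that 617 is composite.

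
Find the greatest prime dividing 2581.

89

2581 = 29 · 89
89 is prime.
So 2581 = 29 · 89; the largest prime factor is 89.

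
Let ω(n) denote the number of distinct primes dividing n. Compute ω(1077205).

1077205 = 5 · 215441
215441 = 17 · 12673
12673 = 19 · 667
667 = 23 · 29
1077205 = 5 · 17 · 19 · 23 · 29, which has 5 distinct prime factors.

5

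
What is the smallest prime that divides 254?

254 is even: 2 divides it.

2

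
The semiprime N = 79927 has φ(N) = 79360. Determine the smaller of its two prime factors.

φ(n) = (p−1)(q−1) = n − (p+q) + 1, so p + q = 79927 − 79360 + 1 = 568.
p and q are the roots of t² − 568t + 79927 = 0.
Discriminant: 568² − 4·79927 = 322624 − 319708 = 2916; √2916 = 54.
q = (568 − 54)/2 = 257, p = (568 + 54)/2 = 311.
Check: 257 · 311 = 79927.

257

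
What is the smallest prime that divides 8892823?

8892823 is odd.
Digit sum 40, not divisible by 3.
Ends in 3: not divisible by 5.
7: 8892823 = 7·1270403 + 2
11: 8892823 = 11·808438 + 5
13: 8892823 = 13·684063 + 4
17: 8892823 = 17·523107 + 4
19: 8892823 = 19·468043 + 6
23: 8892823 = 23·386644 + 11
29: 8892823 = 29·306649 + 2
31: 8892823 = 31·286865 + 8
37: 8892823 = 37·240346 + 21
41: 8892823 = 41·216898 + 5
43: 8892823 = 43·206809 + 36
47: 8892823 = 47·189209

47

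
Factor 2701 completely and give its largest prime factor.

2701 = 37 · 73
73 is prime.
So 2701 = 37 · 73; the largest prime factor is 73.

73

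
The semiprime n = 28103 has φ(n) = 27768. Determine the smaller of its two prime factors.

φ(n) = (p−1)(q−1) = n − (p+q) + 1, so p + q = 28103 − 27768 + 1 = 336.
p and q are the roots of t² − 336t + 28103 = 0.
Discriminant: 336² − 4·28103 = 112896 − 112412 = 484; √484 = 22.
q = (336 − 22)/2 = 157, p = (336 + 22)/2 = 179.
Check: 157 · 179 = 28103.

157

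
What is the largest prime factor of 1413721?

1413721 = 29 · 48749
48749 = 29 · 1681
1681 = 41 · 41
41 = 41 · 1
So 1413721 = 29^2 · 41^2; the largest prime factor is 41.

41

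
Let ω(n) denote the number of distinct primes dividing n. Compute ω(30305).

30305 = 5 · 6061
6061 = 11 · 551
551 = 19 · 29
30305 = 5 · 11 · 19 · 29, which has 4 distinct prime factors.

4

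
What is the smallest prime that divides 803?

803 is odd.
Digit sum 11, not divisible by 3.
Ends in 3: not divisible by 5.
7: 803 = 7·114 + 5
11: 803 = 11·73

11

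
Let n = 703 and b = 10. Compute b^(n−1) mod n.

1

10^1 ≡ 10 (mod 703)
10^2 ≡ 10^2 = 100 ≡ 100 (mod 703)
10^4 ≡ 100^2 = 10000 ≡ 158 (mod 703)
10^8 ≡ 158^2 = 24964 ≡ 359 (mod 703)
10^16 ≡ 359^2 = 128881 ≡ 232 (mod 703)
10^32 ≡ 232^2 = 53824 ≡ 396 (mod 703)
10^64 ≡ 396^2 = 156816 ≡ 47 (mod 703)
10^128 ≡ 47^2 = 2209 ≡ 100 (mod 703)
10^256 ≡ 100^2 = 10000 ≡ 158 (mod 703)
10^512 ≡ 158^2 = 24964 ≡ 359 (mod 703)
702 = 512 + 128 + 32 + 16 + 8 + 4 + 2 in binary powers of 2.
So 10^702 ≡ 359 · 100 · 396 · 232 · 359 · 158 · 100 ≡ 1 (mod 703).
Since the result is 1, base 10 gives no evidence that 703 is composite.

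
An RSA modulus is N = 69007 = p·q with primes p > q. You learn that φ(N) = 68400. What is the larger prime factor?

φ(n) = (p−1)(q−1) = n − (p+q) + 1, so p + q = 69007 − 68400 + 1 = 608.
p and q are the roots of t² − 608t + 69007 = 0.
Discriminant: 608² − 4·69007 = 369664 − 276028 = 93636; √93636 = 306.
q = (608 − 306)/2 = 151, p = (608 + 306)/2 = 457.
Check: 151 · 457 = 69007.

457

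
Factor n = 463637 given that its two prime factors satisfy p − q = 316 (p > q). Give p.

857

Since p = q + 316, we have 463637 = q(q + 316), so q² + 316q − 463637 = 0.
Discriminant: 316² + 4·463637 = 99856 + 1854548 = 1954404; √1954404 = 1398.
q = (−316 + 1398)/2 = 541, and p = q + 316 = 857.
Check: 541 · 857 = 463637.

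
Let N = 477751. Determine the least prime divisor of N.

17

477751 is odd.
Digit sum 31, not divisible by 3.
Ends in 1: not divisible by 5.
7: 477751 = 7·68250 + 1
11: 477751 = 11·43431 + 10
13: 477751 = 13·36750 + 1
17: 477751 = 17·28103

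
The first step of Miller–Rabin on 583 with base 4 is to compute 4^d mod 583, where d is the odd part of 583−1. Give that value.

583 − 1 = 582 = 2^1 · 291, so d = 291.
4^1 ≡ 4 (mod 583)
4^2 ≡ 4^2 = 16 ≡ 16 (mod 583)
4^4 ≡ 16^2 = 256 ≡ 256 (mod 583)
4^8 ≡ 256^2 = 65536 ≡ 240 (mod 583)
4^16 ≡ 240^2 = 57600 ≡ 466 (mod 583)
4^32 ≡ 466^2 = 217156 ≡ 280 (mod 583)
4^64 ≡ 280^2 = 78400 ≡ 278 (mod 583)
4^128 ≡ 278^2 = 77284 ≡ 328 (mod 583)
4^256 ≡ 328^2 = 107584 ≡ 312 (mod 583)
291 = 256 + 32 + 2 + 1 in binary powers of 2.
So 4^291 ≡ 312 · 280 · 16 · 4 ≡ 70 (mod 583).
Squaring chain: 70; never reaches −1, so base 4 is a Miller–Rabin witness that 583 is composite.

70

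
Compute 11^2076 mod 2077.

283

11^1 ≡ 11 (mod 2077)
11^2 ≡ 11^2 = 121 ≡ 121 (mod 2077)
11^4 ≡ 121^2 = 14641 ≡ 102 (mod 2077)
11^8 ≡ 102^2 = 10404 ≡ 19 (mod 2077)
11^16 ≡ 19^2 = 361 ≡ 361 (mod 2077)
11^32 ≡ 361^2 = 130321 ≡ 1547 (mod 2077)
11^64 ≡ 1547^2 = 2393209 ≡ 505 (mod 2077)
11^128 ≡ 505^2 = 255025 ≡ 1631 (mod 2077)
11^256 ≡ 1631^2 = 2660161 ≡ 1601 (mod 2077)
11^512 ≡ 1601^2 = 2563201 ≡ 183 (mod 2077)
11^1024 ≡ 183^2 = 33489 ≡ 257 (mod 2077)
11^2048 ≡ 257^2 = 66049 ≡ 1662 (mod 2077)
2076 = 2048 + 16 + 8 + 4 in binary powers of 2.
So 11^2076 ≡ 1662 · 361 · 19 · 102 ≡ 283 (mod 2077).
Since 283 ≠ 1, base 11 is a Fermat witness: 2077 is composite.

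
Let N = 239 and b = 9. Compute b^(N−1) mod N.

9^1 ≡ 9 (mod 239)
9^2 ≡ 9^2 = 81 ≡ 81 (mod 239)
9^4 ≡ 81^2 = 6561 ≡ 108 (mod 239)
9^8 ≡ 108^2 = 11664 ≡ 192 (mod 239)
9^16 ≡ 192^2 = 36864 ≡ 58 (mod 239)
9^32 ≡ 58^2 = 3364 ≡ 18 (mod 239)
9^64 ≡ 18^2 = 324 ≡ 85 (mod 239)
9^128 ≡ 85^2 = 7225 ≡ 55 (mod 239)
238 = 128 + 64 + 32 + 8 + 4 + 2 in binary powers of 2.
So 9^238 ≡ 55 · 85 · 18 · 192 · 108 · 81 ≡ 1 (mod 239).
Since the result is 1, base 9 gives no evidence that 239 is composite.

1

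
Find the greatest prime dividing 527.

31

527 = 17 · 31
31 is prime.
So 527 = 17 · 31; the largest prime factor is 31.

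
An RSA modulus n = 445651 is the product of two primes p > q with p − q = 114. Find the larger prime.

Since p = q + 114, we have 445651 = q(q + 114), so q² + 114q − 445651 = 0.
Discriminant: 114² + 4·445651 = 12996 + 1782604 = 1795600; √1795600 = 1340.
q = (−114 + 1340)/2 = 613, and p = q + 114 = 727.
Check: 613 · 727 = 445651.

727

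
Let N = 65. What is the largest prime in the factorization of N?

65 = 5 · 13
13 is prime.
So 65 = 5 · 13; the largest prime factor is 13.

13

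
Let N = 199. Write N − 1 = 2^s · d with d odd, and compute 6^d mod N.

198

199 − 1 = 198 = 2^1 · 99, so d = 99.
6^1 ≡ 6 (mod 199)
6^2 ≡ 6^2 = 36 ≡ 36 (mod 199)
6^4 ≡ 36^2 = 1296 ≡ 102 (mod 199)
6^8 ≡ 102^2 = 10404 ≡ 56 (mod 199)
6^16 ≡ 56^2 = 3136 ≡ 151 (mod 199)
6^32 ≡ 151^2 = 22801 ≡ 115 (mod 199)
6^64 ≡ 115^2 = 13225 ≡ 91 (mod 199)
99 = 64 + 32 + 2 + 1 in binary powers of 2.
So 6^99 ≡ 91 · 115 · 36 · 6 ≡ 198 (mod 199).
Since 6^d ≡ 198 (mod 199), base 6 does not prove 199 composite.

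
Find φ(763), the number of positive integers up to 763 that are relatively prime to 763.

Factor: 763 = 7 · 109.
φ(763) = (7−1) · (109−1) = 6 · 108 = 648.

648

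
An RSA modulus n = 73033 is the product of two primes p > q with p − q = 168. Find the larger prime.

Since p = q + 168, we have 73033 = q(q + 168), so q² + 168q − 73033 = 0.
Discriminant: 168² + 4·73033 = 28224 + 292132 = 320356; √320356 = 566.
q = (−168 + 566)/2 = 199, and p = q + 168 = 367.
Check: 199 · 367 = 73033.

367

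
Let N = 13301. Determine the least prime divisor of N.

13301 is odd.
Digit sum 8, not divisible by 3.
Ends in 1: not divisible by 5.
7: 13301 = 7·1900 + 1
11: 13301 = 11·1209 + 2
13: 13301 = 13·1023 + 2
17: 13301 = 17·782 + 7
19: 13301 = 19·700 + 1
23: 13301 = 23·578 + 7
29: 13301 = 29·458 + 19
31: 13301 = 31·429 + 2
37: 13301 = 37·359 + 18
41: 13301 = 41·324 + 17
43: 13301 = 43·309 + 14
47: 13301 = 47·283

47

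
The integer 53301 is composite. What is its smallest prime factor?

53301 is odd.
Digit sum 12, divisible by 3.

3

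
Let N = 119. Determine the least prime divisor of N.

119 is odd.
Digit sum 11, not divisible by 3.
Ends in 9: not divisible by 5.
7: 119 = 7·17

7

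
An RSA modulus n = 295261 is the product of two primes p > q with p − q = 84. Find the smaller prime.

503

Since p = q + 84, we have 295261 = q(q + 84), so q² + 84q − 295261 = 0.
Discriminant: 84² + 4·295261 = 7056 + 1181044 = 1188100; √1188100 = 1090.
q = (−84 + 1090)/2 = 503, and p = q + 84 = 587.
Check: 503 · 587 = 295261.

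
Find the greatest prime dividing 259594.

259594 = 2 · 129797
129797 = 31 · 4187
4187 = 53 · 79
79 is prime.
So 259594 = 2 · 31 · 53 · 79; the largest prime factor is 79.

79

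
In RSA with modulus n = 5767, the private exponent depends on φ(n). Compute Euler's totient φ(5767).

Factor: 5767 = 73 · 79.
φ(5767) = (73−1) · (79−1) = 72 · 78 = 5616.

5616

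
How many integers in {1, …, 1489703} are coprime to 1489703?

Factor: 1489703 = 79 · 109 · 173.
φ(1489703) = (79−1) · (109−1) · (173−1) = 78 · 108 · 172 = 1448928.

1448928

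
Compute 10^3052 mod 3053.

10^1 ≡ 10 (mod 3053)
10^2 ≡ 10^2 = 100 ≡ 100 (mod 3053)
10^4 ≡ 100^2 = 10000 ≡ 841 (mod 3053)
10^8 ≡ 841^2 = 707281 ≡ 2038 (mod 3053)
10^16 ≡ 2038^2 = 4153444 ≡ 1364 (mod 3053)
10^32 ≡ 1364^2 = 1860496 ≡ 1219 (mod 3053)
10^64 ≡ 1219^2 = 1485961 ≡ 2203 (mod 3053)
10^128 ≡ 2203^2 = 4853209 ≡ 1992 (mod 3053)
10^256 ≡ 1992^2 = 3968064 ≡ 2217 (mod 3053)
10^512 ≡ 2217^2 = 4915089 ≡ 2812 (mod 3053)
10^1024 ≡ 2812^2 = 7907344 ≡ 74 (mod 3053)
10^2048 ≡ 74^2 = 5476 ≡ 2423 (mod 3053)
3052 = 2048 + 512 + 256 + 128 + 64 + 32 + 8 + 4 in binary powers of 2.
So 10^3052 ≡ 2423 · 2812 · 2217 · 1992 · 2203 · 1219 · 2038 · 841 ≡ 1425 (mod 3053).
Since 1425 ≠ 1, base 10 is a Fermat witness: 3053 is composite.

1425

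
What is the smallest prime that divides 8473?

8473 is odd.
Digit sum 22, not divisible by 3.
Ends in 3: not divisible by 5.
7: 8473 = 7·1210 + 3
11: 8473 = 11·770 + 3
13: 8473 = 13·651 + 10
17: 8473 = 17·498 + 7
19: 8473 = 19·445 + 18
23: 8473 = 23·368 + 9
29: 8473 = 29·292 + 5
31: 8473 = 31·273 + 10
37: 8473 = 37·229

37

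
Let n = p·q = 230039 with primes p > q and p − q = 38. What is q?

Since p = q + 38, we have 230039 = q(q + 38), so q² + 38q − 230039 = 0.
Discriminant: 38² + 4·230039 = 1444 + 920156 = 921600; √921600 = 960.
q = (−38 + 960)/2 = 461, and p = q + 38 = 499.
Check: 461 · 499 = 230039.

461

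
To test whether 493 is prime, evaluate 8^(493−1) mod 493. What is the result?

458

8^1 ≡ 8 (mod 493)
8^2 ≡ 8^2 = 64 ≡ 64 (mod 493)
8^4 ≡ 64^2 = 4096 ≡ 152 (mod 493)
8^8 ≡ 152^2 = 23104 ≡ 426 (mod 493)
8^16 ≡ 426^2 = 181476 ≡ 52 (mod 493)
8^32 ≡ 52^2 = 2704 ≡ 239 (mod 493)
8^64 ≡ 239^2 = 57121 ≡ 426 (mod 493)
8^128 ≡ 426^2 = 181476 ≡ 52 (mod 493)
8^256 ≡ 52^2 = 2704 ≡ 239 (mod 493)
492 = 256 + 128 + 64 + 32 + 8 + 4 in binary powers of 2.
So 8^492 ≡ 239 · 52 · 426 · 239 · 426 · 152 ≡ 458 (mod 493).
Since 458 ≠ 1, base 8 is a Fermat witness: 493 is composite.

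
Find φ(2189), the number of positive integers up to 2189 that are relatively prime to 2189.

Factor: 2189 = 11 · 199.
φ(2189) = (11−1) · (199−1) = 10 · 198 = 1980.

1980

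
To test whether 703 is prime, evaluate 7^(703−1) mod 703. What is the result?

1

7^1 ≡ 7 (mod 703)
7^2 ≡ 7^2 = 49 ≡ 49 (mod 703)
7^4 ≡ 49^2 = 2401 ≡ 292 (mod 703)
7^8 ≡ 292^2 = 85264 ≡ 201 (mod 703)
7^16 ≡ 201^2 = 40401 ≡ 330 (mod 703)
7^32 ≡ 330^2 = 108900 ≡ 638 (mod 703)
7^64 ≡ 638^2 = 407044 ≡ 7 (mod 703)
7^128 ≡ 7^2 = 49 ≡ 49 (mod 703)
7^256 ≡ 49^2 = 2401 ≡ 292 (mod 703)
7^512 ≡ 292^2 = 85264 ≡ 201 (mod 703)
702 = 512 + 128 + 32 + 16 + 8 + 4 + 2 in binary powers of 2.
So 7^702 ≡ 201 · 49 · 638 · 330 · 201 · 292 · 49 ≡ 1 (mod 703).
Since the result is 1, base 7 gives no evidence that 703 is composite.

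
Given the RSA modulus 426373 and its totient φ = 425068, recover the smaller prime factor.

647

φ(n) = (p−1)(q−1) = n − (p+q) + 1, so p + q = 426373 − 425068 + 1 = 1306.
p and q are the roots of t² − 1306t + 426373 = 0.
Discriminant: 1306² − 4·426373 = 1705636 − 1705492 = 144; √144 = 12.
q = (1306 − 12)/2 = 647, p = (1306 + 12)/2 = 659.
Check: 647 · 659 = 426373.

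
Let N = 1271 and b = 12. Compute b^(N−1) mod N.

893

12^1 ≡ 12 (mod 1271)
12^2 ≡ 12^2 = 144 ≡ 144 (mod 1271)
12^4 ≡ 144^2 = 20736 ≡ 400 (mod 1271)
12^8 ≡ 400^2 = 160000 ≡ 1125 (mod 1271)
12^16 ≡ 1125^2 = 1265625 ≡ 980 (mod 1271)
12^32 ≡ 980^2 = 960400 ≡ 795 (mod 1271)
12^64 ≡ 795^2 = 632025 ≡ 338 (mod 1271)
12^128 ≡ 338^2 = 114244 ≡ 1125 (mod 1271)
12^256 ≡ 1125^2 = 1265625 ≡ 980 (mod 1271)
12^512 ≡ 980^2 = 960400 ≡ 795 (mod 1271)
12^1024 ≡ 795^2 = 632025 ≡ 338 (mod 1271)
1270 = 1024 + 128 + 64 + 32 + 16 + 4 + 2 in binary powers of 2.
So 12^1270 ≡ 338 · 1125 · 338 · 795 · 980 · 400 · 144 ≡ 893 (mod 1271).
Since 893 ≠ 1, base 12 is a Fermat witness: 1271 is composite.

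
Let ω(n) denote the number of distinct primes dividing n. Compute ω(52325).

52325 = 5^2 · 2093
2093 = 7 · 299
299 = 13 · 23
52325 = 5^2 · 7 · 13 · 23, which has 4 distinct prime factors.

4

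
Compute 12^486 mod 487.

1

12^1 ≡ 12 (mod 487)
12^2 ≡ 12^2 = 144 ≡ 144 (mod 487)
12^4 ≡ 144^2 = 20736 ≡ 282 (mod 487)
12^8 ≡ 282^2 = 79524 ≡ 143 (mod 487)
12^16 ≡ 143^2 = 20449 ≡ 482 (mod 487)
12^32 ≡ 482^2 = 232324 ≡ 25 (mod 487)
12^64 ≡ 25^2 = 625 ≡ 138 (mod 487)
12^128 ≡ 138^2 = 19044 ≡ 51 (mod 487)
12^256 ≡ 51^2 = 2601 ≡ 166 (mod 487)
486 = 256 + 128 + 64 + 32 + 4 + 2 in binary powers of 2.
So 12^486 ≡ 166 · 51 · 138 · 25 · 282 · 144 ≡ 1 (mod 487).
Since the result is 1, base 12 gives no evidence that 487 is composite.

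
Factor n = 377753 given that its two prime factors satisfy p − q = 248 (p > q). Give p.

Since p = q + 248, we have 377753 = q(q + 248), so q² + 248q − 377753 = 0.
Discriminant: 248² + 4·377753 = 61504 + 1511012 = 1572516; √1572516 = 1254.
q = (−248 + 1254)/2 = 503, and p = q + 248 = 751.
Check: 503 · 751 = 377753.

751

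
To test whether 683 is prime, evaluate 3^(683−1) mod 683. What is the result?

3^1 ≡ 3 (mod 683)
3^2 ≡ 3^2 = 9 ≡ 9 (mod 683)
3^4 ≡ 9^2 = 81 ≡ 81 (mod 683)
3^8 ≡ 81^2 = 6561 ≡ 414 (mod 683)
3^16 ≡ 414^2 = 171396 ≡ 646 (mod 683)
3^32 ≡ 646^2 = 417316 ≡ 3 (mod 683)
3^64 ≡ 3^2 = 9 ≡ 9 (mod 683)
3^128 ≡ 9^2 = 81 ≡ 81 (mod 683)
3^256 ≡ 81^2 = 6561 ≡ 414 (mod 683)
3^512 ≡ 414^2 = 171396 ≡ 646 (mod 683)
682 = 512 + 128 + 32 + 8 + 2 in binary powers of 2.
So 3^682 ≡ 646 · 81 · 3 · 414 · 9 ≡ 1 (mod 683).
Since the result is 1, base 3 gives no evidence that 683 is composite.

1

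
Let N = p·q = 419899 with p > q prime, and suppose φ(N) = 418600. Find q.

599

φ(n) = (p−1)(q−1) = n − (p+q) + 1, so p + q = 419899 − 418600 + 1 = 1300.
p and q are the roots of t² − 1300t + 419899 = 0.
Discriminant: 1300² − 4·419899 = 1690000 − 1679596 = 10404; √10404 = 102.
q = (1300 − 102)/2 = 599, p = (1300 + 102)/2 = 701.
Check: 599 · 701 = 419899.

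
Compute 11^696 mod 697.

11^1 ≡ 11 (mod 697)
11^2 ≡ 11^2 = 121 ≡ 121 (mod 697)
11^4 ≡ 121^2 = 14641 ≡ 4 (mod 697)
11^8 ≡ 4^2 = 16 ≡ 16 (mod 697)
11^16 ≡ 16^2 = 256 ≡ 256 (mod 697)
11^32 ≡ 256^2 = 65536 ≡ 18 (mod 697)
11^64 ≡ 18^2 = 324 ≡ 324 (mod 697)
11^128 ≡ 324^2 = 104976 ≡ 426 (mod 697)
11^256 ≡ 426^2 = 181476 ≡ 256 (mod 697)
11^512 ≡ 256^2 = 65536 ≡ 18 (mod 697)
696 = 512 + 128 + 32 + 16 + 8 in binary powers of 2.
So 11^696 ≡ 18 · 426 · 18 · 256 · 16 ≡ 543 (mod 697).
Since 543 ≠ 1, base 11 is a Fermat witness: 697 is composite.

543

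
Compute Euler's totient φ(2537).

2436

Factor: 2537 = 43 · 59.
φ(2537) = (43−1) · (59−1) = 42 · 58 = 2436.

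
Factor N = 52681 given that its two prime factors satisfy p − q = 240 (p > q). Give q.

139

Since p = q + 240, we have 52681 = q(q + 240), so q² + 240q − 52681 = 0.
Discriminant: 240² + 4·52681 = 57600 + 210724 = 268324; √268324 = 518.
q = (−240 + 518)/2 = 139, and p = q + 240 = 379.
Check: 139 · 379 = 52681.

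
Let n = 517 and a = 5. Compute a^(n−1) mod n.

247

5^1 ≡ 5 (mod 517)
5^2 ≡ 5^2 = 25 ≡ 25 (mod 517)
5^4 ≡ 25^2 = 625 ≡ 108 (mod 517)
5^8 ≡ 108^2 = 11664 ≡ 290 (mod 517)
5^16 ≡ 290^2 = 84100 ≡ 346 (mod 517)
5^32 ≡ 346^2 = 119716 ≡ 289 (mod 517)
5^64 ≡ 289^2 = 83521 ≡ 284 (mod 517)
5^128 ≡ 284^2 = 80656 ≡ 4 (mod 517)
5^256 ≡ 4^2 = 16 ≡ 16 (mod 517)
5^512 ≡ 16^2 = 256 ≡ 256 (mod 517)
516 = 512 + 4 in binary powers of 2.
So 5^516 ≡ 256 · 108 ≡ 247 (mod 517).
Since 247 ≠ 1, base 5 is a Fermat witness: 517 is composite.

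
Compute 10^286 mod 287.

10^1 ≡ 10 (mod 287)
10^2 ≡ 10^2 = 100 ≡ 100 (mod 287)
10^4 ≡ 100^2 = 10000 ≡ 242 (mod 287)
10^8 ≡ 242^2 = 58564 ≡ 16 (mod 287)
10^16 ≡ 16^2 = 256 ≡ 256 (mod 287)
10^32 ≡ 256^2 = 65536 ≡ 100 (mod 287)
10^64 ≡ 100^2 = 10000 ≡ 242 (mod 287)
10^128 ≡ 242^2 = 58564 ≡ 16 (mod 287)
10^256 ≡ 16^2 = 256 ≡ 256 (mod 287)
286 = 256 + 16 + 8 + 4 + 2 in binary powers of 2.
So 10^286 ≡ 256 · 256 · 16 · 242 · 100 ≡ 256 (mod 287).
Since 256 ≠ 1, base 10 is a Fermat witness: 287 is composite.

256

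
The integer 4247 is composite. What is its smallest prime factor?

4247 is odd.
Digit sum 17, not divisible by 3.
Ends in 7: not divisible by 5.
7: 4247 = 7·606 + 5
11: 4247 = 11·386 + 1
13: 4247 = 13·326 + 9
17: 4247 = 17·249 + 14
19: 4247 = 19·223 + 10
23: 4247 = 23·184 + 15
29: 4247 = 29·146 + 13
31: 4247 = 31·137

31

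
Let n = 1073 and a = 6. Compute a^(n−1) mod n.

371

6^1 ≡ 6 (mod 1073)
6^2 ≡ 6^2 = 36 ≡ 36 (mod 1073)
6^4 ≡ 36^2 = 1296 ≡ 223 (mod 1073)
6^8 ≡ 223^2 = 49729 ≡ 371 (mod 1073)
6^16 ≡ 371^2 = 137641 ≡ 297 (mod 1073)
6^32 ≡ 297^2 = 88209 ≡ 223 (mod 1073)
6^64 ≡ 223^2 = 49729 ≡ 371 (mod 1073)
6^128 ≡ 371^2 = 137641 ≡ 297 (mod 1073)
6^256 ≡ 297^2 = 88209 ≡ 223 (mod 1073)
6^512 ≡ 223^2 = 49729 ≡ 371 (mod 1073)
6^1024 ≡ 371^2 = 137641 ≡ 297 (mod 1073)
1072 = 1024 + 32 + 16 in binary powers of 2.
So 6^1072 ≡ 297 · 223 · 297 ≡ 371 (mod 1073).
Since 371 ≠ 1, base 6 is a Fermat witness: 1073 is composite.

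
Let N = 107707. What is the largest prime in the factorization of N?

107707 = 37 · 2911
2911 = 41 · 71
71 is prime.
So 107707 = 37 · 41 · 71; the largest prime factor is 71.

71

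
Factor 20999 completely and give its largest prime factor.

83

20999 = 11 · 1909
1909 = 23 · 83
83 is prime.
So 20999 = 11 · 23 · 83; the largest prime factor is 83.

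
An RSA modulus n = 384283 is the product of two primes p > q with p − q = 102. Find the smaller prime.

571

Since p = q + 102, we have 384283 = q(q + 102), so q² + 102q − 384283 = 0.
Discriminant: 102² + 4·384283 = 10404 + 1537132 = 1547536; √1547536 = 1244.
q = (−102 + 1244)/2 = 571, and p = q + 102 = 673.
Check: 571 · 673 = 384283.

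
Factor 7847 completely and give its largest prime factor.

59

7847 = 7 · 1121
1121 = 19 · 59
59 is prime.
So 7847 = 7 · 19 · 59; the largest prime factor is 59.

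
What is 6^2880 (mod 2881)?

6^1 ≡ 6 (mod 2881)
6^2 ≡ 6^2 = 36 ≡ 36 (mod 2881)
6^4 ≡ 36^2 = 1296 ≡ 1296 (mod 2881)
6^8 ≡ 1296^2 = 1679616 ≡ 2874 (mod 2881)
6^16 ≡ 2874^2 = 8259876 ≡ 49 (mod 2881)
6^32 ≡ 49^2 = 2401 ≡ 2401 (mod 2881)
6^64 ≡ 2401^2 = 5764801 ≡ 2801 (mod 2881)
6^128 ≡ 2801^2 = 7845601 ≡ 638 (mod 2881)
6^256 ≡ 638^2 = 407044 ≡ 823 (mod 2881)
6^512 ≡ 823^2 = 677329 ≡ 294 (mod 2881)
6^1024 ≡ 294^2 = 86436 ≡ 6 (mod 2881)
6^2048 ≡ 6^2 = 36 ≡ 36 (mod 2881)
2880 = 2048 + 512 + 256 + 64 in binary powers of 2.
So 6^2880 ≡ 36 · 294 · 823 · 2801 ≡ 2839 (mod 2881).
Since 2839 ≠ 1, base 6 is a Fermat witness: 2881 is composite.

2839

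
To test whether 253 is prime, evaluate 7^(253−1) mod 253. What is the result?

7^1 ≡ 7 (mod 253)
7^2 ≡ 7^2 = 49 ≡ 49 (mod 253)
7^4 ≡ 49^2 = 2401 ≡ 124 (mod 253)
7^8 ≡ 124^2 = 15376 ≡ 196 (mod 253)
7^16 ≡ 196^2 = 38416 ≡ 213 (mod 253)
7^32 ≡ 213^2 = 45369 ≡ 82 (mod 253)
7^64 ≡ 82^2 = 6724 ≡ 146 (mod 253)
7^128 ≡ 146^2 = 21316 ≡ 64 (mod 253)
252 = 128 + 64 + 32 + 16 + 8 + 4 in binary powers of 2.
So 7^252 ≡ 64 · 146 · 82 · 213 · 196 · 124 ≡ 82 (mod 253).
Since 82 ≠ 1, base 7 is a Fermat witness: 253 is composite.

82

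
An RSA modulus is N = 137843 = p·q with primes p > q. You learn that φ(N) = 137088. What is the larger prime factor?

449

φ(n) = (p−1)(q−1) = n − (p+q) + 1, so p + q = 137843 − 137088 + 1 = 756.
p and q are the roots of t² − 756t + 137843 = 0.
Discriminant: 756² − 4·137843 = 571536 − 551372 = 20164; √20164 = 142.
q = (756 − 142)/2 = 307, p = (756 + 142)/2 = 449.
Check: 307 · 449 = 137843.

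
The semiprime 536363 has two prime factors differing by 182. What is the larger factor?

829

Since p = q + 182, we have 536363 = q(q + 182), so q² + 182q − 536363 = 0.
Discriminant: 182² + 4·536363 = 33124 + 2145452 = 2178576; √2178576 = 1476.
q = (−182 + 1476)/2 = 647, and p = q + 182 = 829.
Check: 647 · 829 = 536363.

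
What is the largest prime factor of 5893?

83

5893 = 71 · 83
83 is prime.
So 5893 = 71 · 83; the largest prime factor is 83.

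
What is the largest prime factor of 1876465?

97

1876465 = 5 · 375293
375293 = 53 · 7081
7081 = 73 · 97
97 is prime.
So 1876465 = 5 · 53 · 73 · 97; the largest prime factor is 97.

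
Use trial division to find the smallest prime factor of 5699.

41

5699 is odd.
Digit sum 29, not divisible by 3.
Ends in 9: not divisible by 5.
7: 5699 = 7·814 + 1
11: 5699 = 11·518 + 1
13: 5699 = 13·438 + 5
17: 5699 = 17·335 + 4
19: 5699 = 19·299 + 18
23: 5699 = 23·247 + 18
29: 5699 = 29·196 + 15
31: 5699 = 31·183 + 26
37: 5699 = 37·154 + 1
41: 5699 = 41·139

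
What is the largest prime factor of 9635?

47

9635 = 5 · 1927
1927 = 41 · 47
47 is prime.
So 9635 = 5 · 41 · 47; the largest prime factor is 47.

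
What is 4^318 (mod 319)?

284

4^1 ≡ 4 (mod 319)
4^2 ≡ 4^2 = 16 ≡ 16 (mod 319)
4^4 ≡ 16^2 = 256 ≡ 256 (mod 319)
4^8 ≡ 256^2 = 65536 ≡ 141 (mod 319)
4^16 ≡ 141^2 = 19881 ≡ 103 (mod 319)
4^32 ≡ 103^2 = 10609 ≡ 82 (mod 319)
4^64 ≡ 82^2 = 6724 ≡ 25 (mod 319)
4^128 ≡ 25^2 = 625 ≡ 306 (mod 319)
4^256 ≡ 306^2 = 93636 ≡ 169 (mod 319)
318 = 256 + 32 + 16 + 8 + 4 + 2 in binary powers of 2.
So 4^318 ≡ 169 · 82 · 103 · 141 · 256 · 16 ≡ 284 (mod 319).
Since 284 ≠ 1, base 4 is a Fermat witness: 319 is composite.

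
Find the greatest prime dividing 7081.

97

7081 = 73 · 97
97 is prime.
So 7081 = 73 · 97; the largest prime factor is 97.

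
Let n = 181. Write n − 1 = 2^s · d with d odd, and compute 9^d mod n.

1

181 − 1 = 180 = 2^2 · 45, so d = 45.
9^1 ≡ 9 (mod 181)
9^2 ≡ 9^2 = 81 ≡ 81 (mod 181)
9^4 ≡ 81^2 = 6561 ≡ 45 (mod 181)
9^8 ≡ 45^2 = 2025 ≡ 34 (mod 181)
9^16 ≡ 34^2 = 1156 ≡ 70 (mod 181)
9^32 ≡ 70^2 = 4900 ≡ 13 (mod 181)
45 = 32 + 8 + 4 + 1 in binary powers of 2.
So 9^45 ≡ 13 · 34 · 45 · 9 ≡ 1 (mod 181).
Since 9^d ≡ 1 (mod 181), base 9 does not prove 181 composite.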